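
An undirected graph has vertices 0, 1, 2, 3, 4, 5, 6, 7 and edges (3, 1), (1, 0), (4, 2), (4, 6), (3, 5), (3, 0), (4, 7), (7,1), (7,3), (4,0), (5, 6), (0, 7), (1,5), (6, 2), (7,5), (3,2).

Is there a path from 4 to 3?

Yes

Explore from 4.
Distance 1: reach 0, 2, 6, 7.
Distance 2: reach 1, 3, 5.
Found 3.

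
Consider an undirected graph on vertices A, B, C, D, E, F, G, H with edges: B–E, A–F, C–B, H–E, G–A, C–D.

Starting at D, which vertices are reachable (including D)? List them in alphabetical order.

Start at D.
Its neighbours: C.
Then their neighbours: B.
Then next layer: E.
Then next layer: H.
Nothing further is reachable.

B, C, D, E, H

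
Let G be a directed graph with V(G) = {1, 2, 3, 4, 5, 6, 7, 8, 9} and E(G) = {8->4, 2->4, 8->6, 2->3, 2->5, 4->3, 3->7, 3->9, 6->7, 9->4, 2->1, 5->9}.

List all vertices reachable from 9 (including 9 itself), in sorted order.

Start at 9.
Its neighbours: 4.
Then their neighbours: 3.
Then next layer: 7.
Nothing further is reachable.

3, 4, 7, 9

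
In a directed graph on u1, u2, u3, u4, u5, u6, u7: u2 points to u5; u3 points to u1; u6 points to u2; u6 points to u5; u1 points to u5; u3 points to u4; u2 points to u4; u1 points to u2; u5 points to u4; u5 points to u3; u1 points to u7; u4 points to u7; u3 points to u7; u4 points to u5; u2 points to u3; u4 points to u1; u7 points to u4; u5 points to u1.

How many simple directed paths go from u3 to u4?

6

u3→u1→u2→u4
u3→u1→u2→u5→u4
u3→u1→u5→u4
u3→u1→u7→u4
u3→u4
u3→u7→u4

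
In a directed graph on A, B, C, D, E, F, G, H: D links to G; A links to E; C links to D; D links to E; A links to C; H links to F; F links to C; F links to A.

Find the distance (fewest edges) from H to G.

Distance 0: H.
Distance 1: F.
Distance 2: A, C.
Distance 3: D, E.
Distance 4: G — contains G.

4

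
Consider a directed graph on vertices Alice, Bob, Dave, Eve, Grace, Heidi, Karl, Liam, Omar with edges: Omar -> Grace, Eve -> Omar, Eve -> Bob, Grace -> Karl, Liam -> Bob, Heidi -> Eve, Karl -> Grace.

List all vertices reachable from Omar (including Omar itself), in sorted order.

Grace, Karl, Omar

Start at Omar.
Its neighbours: Grace.
Then their neighbours: Karl.
Nothing further is reachable.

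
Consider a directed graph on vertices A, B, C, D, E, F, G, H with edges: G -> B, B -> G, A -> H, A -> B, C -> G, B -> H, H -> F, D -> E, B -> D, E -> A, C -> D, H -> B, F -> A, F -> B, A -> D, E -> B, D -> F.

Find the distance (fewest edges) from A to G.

Distance 0: A.
Distance 1: B, D, H.
Distance 2: E, F, G — contains G.

2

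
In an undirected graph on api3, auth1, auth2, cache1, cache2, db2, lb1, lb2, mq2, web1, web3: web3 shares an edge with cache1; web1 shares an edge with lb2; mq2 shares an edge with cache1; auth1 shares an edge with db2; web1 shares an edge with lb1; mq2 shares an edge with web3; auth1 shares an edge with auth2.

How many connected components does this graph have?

5

From api3: component {api3}.
From auth1: component {auth1, auth2, db2}.
From cache1: component {cache1, mq2, web3}.
From cache2: component {cache2}.
From lb1: component {lb1, lb2, web1}.
That's 5 components.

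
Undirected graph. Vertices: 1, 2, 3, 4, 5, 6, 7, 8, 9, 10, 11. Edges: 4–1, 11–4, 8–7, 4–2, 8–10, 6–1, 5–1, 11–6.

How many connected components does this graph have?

4

From 1: component {1, 2, 4, 5, 6, 11}.
From 3: component {3}.
From 7: component {7, 8, 10}.
From 9: component {9}.
That's 4 components.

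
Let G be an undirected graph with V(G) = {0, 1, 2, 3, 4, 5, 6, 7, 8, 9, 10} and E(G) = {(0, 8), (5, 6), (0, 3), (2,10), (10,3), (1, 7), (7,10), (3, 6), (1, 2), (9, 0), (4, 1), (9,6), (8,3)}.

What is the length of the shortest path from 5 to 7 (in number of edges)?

4

Distance 0: 5.
Distance 1: 6.
Distance 2: 3, 9.
Distance 3: 0, 8, 10.
Distance 4: 2, 7 — contains 7.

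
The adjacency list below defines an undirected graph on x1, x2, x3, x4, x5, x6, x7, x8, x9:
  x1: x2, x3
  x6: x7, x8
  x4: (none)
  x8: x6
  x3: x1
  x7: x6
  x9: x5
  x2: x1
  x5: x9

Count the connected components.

4

From x1: component {x1, x2, x3}.
From x4: component {x4}.
From x5: component {x5, x9}.
From x6: component {x6, x7, x8}.
That's 4 components.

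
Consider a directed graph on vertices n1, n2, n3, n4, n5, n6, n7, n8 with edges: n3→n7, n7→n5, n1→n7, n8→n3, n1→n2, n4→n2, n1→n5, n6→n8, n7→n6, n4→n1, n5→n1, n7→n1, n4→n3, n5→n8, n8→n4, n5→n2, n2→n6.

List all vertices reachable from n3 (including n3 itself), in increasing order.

Start at n3.
Its neighbours: n7.
Then their neighbours: n1, n5, n6.
Then next layer: n2, n8.
Then next layer: n4.
Every vertex is now reached.

n1, n2, n3, n4, n5, n6, n7, n8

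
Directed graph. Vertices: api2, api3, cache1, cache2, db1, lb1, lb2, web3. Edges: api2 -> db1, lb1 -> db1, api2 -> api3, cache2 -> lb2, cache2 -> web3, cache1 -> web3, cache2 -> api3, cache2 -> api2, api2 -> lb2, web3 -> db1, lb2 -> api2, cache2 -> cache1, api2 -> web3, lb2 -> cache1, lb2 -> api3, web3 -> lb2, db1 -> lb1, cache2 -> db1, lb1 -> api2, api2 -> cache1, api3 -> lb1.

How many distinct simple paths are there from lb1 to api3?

4

lb1→api2→api3
lb1→api2→cache1→web3→lb2→api3
lb1→api2→lb2→api3
lb1→api2→web3→lb2→api3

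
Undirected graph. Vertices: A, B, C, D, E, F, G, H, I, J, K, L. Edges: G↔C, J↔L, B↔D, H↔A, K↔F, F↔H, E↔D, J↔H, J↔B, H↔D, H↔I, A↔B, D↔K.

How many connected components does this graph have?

2

From A: component {A, B, D, E, F, H, I, J, K, L}.
From C: component {C, G}.
That's 2 components.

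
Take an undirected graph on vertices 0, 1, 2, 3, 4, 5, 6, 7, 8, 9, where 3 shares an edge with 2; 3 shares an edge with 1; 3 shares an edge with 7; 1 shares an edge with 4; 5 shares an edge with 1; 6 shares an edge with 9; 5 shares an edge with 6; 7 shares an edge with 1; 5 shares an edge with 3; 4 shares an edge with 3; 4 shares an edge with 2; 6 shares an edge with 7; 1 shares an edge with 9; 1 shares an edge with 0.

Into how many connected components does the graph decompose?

2

From 0: component {0, 1, 2, 3, 4, 5, 6, 7, 9}.
From 8: component {8}.
That's 2 components.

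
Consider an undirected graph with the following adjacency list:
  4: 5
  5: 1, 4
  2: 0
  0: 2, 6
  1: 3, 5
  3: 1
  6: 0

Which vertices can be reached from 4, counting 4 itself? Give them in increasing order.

1, 3, 4, 5

Start at 4.
Its neighbours: 5.
Then their neighbours: 1.
Then next layer: 3.
Nothing further is reachable.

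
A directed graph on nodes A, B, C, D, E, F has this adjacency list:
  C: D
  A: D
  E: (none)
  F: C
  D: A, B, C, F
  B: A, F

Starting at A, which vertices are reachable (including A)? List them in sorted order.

Start at A.
Its neighbours: D.
Then their neighbours: B, C, F.
Nothing further is reachable.

A, B, C, D, F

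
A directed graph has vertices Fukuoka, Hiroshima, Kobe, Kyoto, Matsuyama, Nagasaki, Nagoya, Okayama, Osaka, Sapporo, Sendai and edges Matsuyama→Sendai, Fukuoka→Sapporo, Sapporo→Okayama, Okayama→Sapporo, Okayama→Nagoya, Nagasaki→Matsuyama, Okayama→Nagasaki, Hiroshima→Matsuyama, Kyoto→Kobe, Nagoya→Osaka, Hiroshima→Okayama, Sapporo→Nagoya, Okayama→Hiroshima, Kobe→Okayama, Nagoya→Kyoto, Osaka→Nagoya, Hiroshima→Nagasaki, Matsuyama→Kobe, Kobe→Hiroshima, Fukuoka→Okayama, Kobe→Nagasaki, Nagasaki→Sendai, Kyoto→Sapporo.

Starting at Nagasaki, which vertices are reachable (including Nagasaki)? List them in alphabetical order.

Start at Nagasaki.
Its neighbours: Matsuyama, Sendai.
Then their neighbours: Kobe.
Then next layer: Hiroshima, Okayama.
Then next layer: Nagoya, Sapporo.
Then next layer: Kyoto, Osaka.
Nothing further is reachable.

Hiroshima, Kobe, Kyoto, Matsuyama, Nagasaki, Nagoya, Okayama, Osaka, Sapporo, Sendai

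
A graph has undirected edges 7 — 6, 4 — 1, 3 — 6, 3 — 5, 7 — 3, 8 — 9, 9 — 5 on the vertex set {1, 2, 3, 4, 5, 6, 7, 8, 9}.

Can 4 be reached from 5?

No

Explore from 5.
Distance 1: reach 3, 9.
Distance 2: reach 6, 7, 8.
The search is exhausted without reaching 4; it lies in a different component.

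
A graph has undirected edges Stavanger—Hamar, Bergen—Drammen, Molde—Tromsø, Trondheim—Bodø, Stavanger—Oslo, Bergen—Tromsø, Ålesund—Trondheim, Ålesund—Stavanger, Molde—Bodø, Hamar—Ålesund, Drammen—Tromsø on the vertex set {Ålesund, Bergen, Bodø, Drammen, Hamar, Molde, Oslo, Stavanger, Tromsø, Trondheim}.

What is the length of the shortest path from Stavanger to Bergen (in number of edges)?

Distance 0: Stavanger.
Distance 1: Ålesund, Hamar, Oslo.
Distance 2: Trondheim.
Distance 3: Bodø.
Distance 4: Molde.
Distance 5: Tromsø.
Distance 6: Bergen, Drammen — contains Bergen.

6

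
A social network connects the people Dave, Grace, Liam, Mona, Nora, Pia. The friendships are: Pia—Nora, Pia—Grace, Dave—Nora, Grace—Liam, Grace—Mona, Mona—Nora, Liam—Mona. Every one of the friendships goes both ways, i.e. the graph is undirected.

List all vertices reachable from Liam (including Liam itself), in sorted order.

Start at Liam.
Its neighbours: Grace, Mona.
Then their neighbours: Nora, Pia.
Then next layer: Dave.
Every vertex is now reached.

Dave, Grace, Liam, Mona, Nora, Pia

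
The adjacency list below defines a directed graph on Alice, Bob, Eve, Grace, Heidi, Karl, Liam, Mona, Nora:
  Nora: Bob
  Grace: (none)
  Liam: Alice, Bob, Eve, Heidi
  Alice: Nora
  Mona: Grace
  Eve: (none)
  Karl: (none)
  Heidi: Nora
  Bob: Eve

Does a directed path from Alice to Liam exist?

No

Explore from Alice.
Distance 1: reach Nora.
Distance 2: reach Bob.
Distance 3: reach Eve.
The search from Alice is exhausted; no directed path reaches Liam.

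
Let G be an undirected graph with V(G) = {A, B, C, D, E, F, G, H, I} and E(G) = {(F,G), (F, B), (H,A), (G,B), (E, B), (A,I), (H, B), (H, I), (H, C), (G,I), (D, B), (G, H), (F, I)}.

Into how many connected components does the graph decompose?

1

From A: component {A, B, C, D, E, F, G, H, I}.
That's 1 component.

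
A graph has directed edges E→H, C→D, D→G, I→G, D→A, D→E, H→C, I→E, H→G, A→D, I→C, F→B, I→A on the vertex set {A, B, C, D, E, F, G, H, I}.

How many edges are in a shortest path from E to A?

4

Distance 0: E.
Distance 1: H.
Distance 2: C, G.
Distance 3: D.
Distance 4: A — contains A.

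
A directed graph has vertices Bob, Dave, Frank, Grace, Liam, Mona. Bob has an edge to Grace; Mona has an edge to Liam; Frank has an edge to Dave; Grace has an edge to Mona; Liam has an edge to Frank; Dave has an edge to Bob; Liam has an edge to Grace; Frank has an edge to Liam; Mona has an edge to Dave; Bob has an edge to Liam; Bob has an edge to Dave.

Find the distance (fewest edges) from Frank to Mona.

3

Distance 0: Frank.
Distance 1: Dave, Liam.
Distance 2: Bob, Grace.
Distance 3: Mona — contains Mona.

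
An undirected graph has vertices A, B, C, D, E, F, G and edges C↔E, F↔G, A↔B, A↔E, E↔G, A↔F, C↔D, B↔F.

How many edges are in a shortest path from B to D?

Distance 0: B.
Distance 1: A, F.
Distance 2: E, G.
Distance 3: C.
Distance 4: D — contains D.

4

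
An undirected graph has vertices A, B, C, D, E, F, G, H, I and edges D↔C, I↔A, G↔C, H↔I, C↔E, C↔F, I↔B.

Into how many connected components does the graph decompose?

2

From A: component {A, B, H, I}.
From C: component {C, D, E, F, G}.
That's 2 components.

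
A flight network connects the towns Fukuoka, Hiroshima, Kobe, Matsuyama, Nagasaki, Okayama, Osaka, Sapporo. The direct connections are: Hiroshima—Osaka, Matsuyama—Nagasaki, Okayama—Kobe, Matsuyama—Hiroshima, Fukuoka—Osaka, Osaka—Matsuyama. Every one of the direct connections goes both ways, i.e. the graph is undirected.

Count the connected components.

From Fukuoka: component {Fukuoka, Hiroshima, Matsuyama, Nagasaki, Osaka}.
From Kobe: component {Kobe, Okayama}.
From Sapporo: component {Sapporo}.
That's 3 components.

3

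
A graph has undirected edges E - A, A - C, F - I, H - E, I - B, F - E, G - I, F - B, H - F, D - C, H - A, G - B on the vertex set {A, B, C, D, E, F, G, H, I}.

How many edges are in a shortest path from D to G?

6

Distance 0: D.
Distance 1: C.
Distance 2: A.
Distance 3: E, H.
Distance 4: F.
Distance 5: B, I.
Distance 6: G — contains G.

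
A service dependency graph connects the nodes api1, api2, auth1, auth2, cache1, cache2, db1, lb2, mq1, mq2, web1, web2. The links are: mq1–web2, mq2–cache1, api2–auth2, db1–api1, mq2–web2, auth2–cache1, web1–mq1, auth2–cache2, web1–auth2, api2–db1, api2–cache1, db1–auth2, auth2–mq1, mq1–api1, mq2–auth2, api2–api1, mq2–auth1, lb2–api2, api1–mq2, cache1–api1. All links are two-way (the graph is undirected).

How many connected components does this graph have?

From api1: component {api1, api2, auth1, auth2, cache1, cache2, db1, lb2, mq1, mq2, web1, web2}.
That's 1 component.

1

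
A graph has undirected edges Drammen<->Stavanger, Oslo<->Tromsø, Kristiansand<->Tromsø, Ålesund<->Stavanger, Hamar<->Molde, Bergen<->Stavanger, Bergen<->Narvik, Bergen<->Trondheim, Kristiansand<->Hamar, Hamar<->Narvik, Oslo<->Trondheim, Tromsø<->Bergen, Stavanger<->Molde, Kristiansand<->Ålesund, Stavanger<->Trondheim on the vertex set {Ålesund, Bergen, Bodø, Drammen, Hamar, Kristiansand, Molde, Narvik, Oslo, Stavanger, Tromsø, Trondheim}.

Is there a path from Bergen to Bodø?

No

Explore from Bergen.
Distance 1: reach Narvik, Stavanger, Tromsø, Trondheim.
Distance 2: reach Ålesund, Drammen, Hamar, Kristiansand, Molde, Oslo.
The search is exhausted without reaching Bodø; it lies in a different component.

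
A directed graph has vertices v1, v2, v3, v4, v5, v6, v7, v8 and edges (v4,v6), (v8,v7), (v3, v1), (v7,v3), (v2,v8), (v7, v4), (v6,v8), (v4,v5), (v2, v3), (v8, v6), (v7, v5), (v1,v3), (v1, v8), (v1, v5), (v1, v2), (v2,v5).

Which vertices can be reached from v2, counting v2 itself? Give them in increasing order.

v1, v2, v3, v4, v5, v6, v7, v8

Start at v2.
Its neighbours: v3, v5, v8.
Then their neighbours: v1, v6, v7.
Then next layer: v4.
Every vertex is now reached.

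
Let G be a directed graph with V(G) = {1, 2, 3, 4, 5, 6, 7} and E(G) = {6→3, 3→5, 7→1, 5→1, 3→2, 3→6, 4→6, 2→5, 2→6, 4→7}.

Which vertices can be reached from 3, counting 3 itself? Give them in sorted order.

Start at 3.
Its neighbours: 2, 5, 6.
Then their neighbours: 1.
Nothing further is reachable.

1, 2, 3, 5, 6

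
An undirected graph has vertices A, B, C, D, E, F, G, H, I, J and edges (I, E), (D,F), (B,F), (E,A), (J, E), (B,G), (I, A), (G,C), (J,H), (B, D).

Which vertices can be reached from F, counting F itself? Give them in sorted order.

B, C, D, F, G

Start at F.
Its neighbours: B, D.
Then their neighbours: G.
Then next layer: C.
Nothing further is reachable.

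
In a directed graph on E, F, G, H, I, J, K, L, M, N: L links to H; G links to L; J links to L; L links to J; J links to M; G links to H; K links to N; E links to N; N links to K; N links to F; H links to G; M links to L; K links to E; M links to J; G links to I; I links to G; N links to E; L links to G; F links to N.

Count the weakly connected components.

2

From E: component {E, F, K, N}.
From G: component {G, H, I, J, L, M}.
That's 2 components.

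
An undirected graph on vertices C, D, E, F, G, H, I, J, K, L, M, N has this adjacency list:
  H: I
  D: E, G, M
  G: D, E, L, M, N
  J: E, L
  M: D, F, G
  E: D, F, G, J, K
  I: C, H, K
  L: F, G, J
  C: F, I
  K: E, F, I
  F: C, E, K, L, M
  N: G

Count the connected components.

1

From C: component {C, D, E, F, G, H, I, J, K, L, M, N}.
That's 1 component.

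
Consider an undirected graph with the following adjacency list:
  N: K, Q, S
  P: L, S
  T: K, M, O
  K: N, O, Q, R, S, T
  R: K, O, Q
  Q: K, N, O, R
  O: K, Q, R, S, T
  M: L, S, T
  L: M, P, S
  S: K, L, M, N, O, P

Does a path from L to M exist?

Yes

Explore from L.
Distance 1: reach M, P, S.
Found M.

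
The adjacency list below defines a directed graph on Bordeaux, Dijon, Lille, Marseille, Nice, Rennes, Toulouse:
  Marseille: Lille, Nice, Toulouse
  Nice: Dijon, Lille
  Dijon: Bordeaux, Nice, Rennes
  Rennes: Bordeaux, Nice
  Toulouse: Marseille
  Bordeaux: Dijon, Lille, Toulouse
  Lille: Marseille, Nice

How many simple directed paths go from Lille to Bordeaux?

4

Lille→Marseille→Nice→Dijon→Bordeaux
Lille→Marseille→Nice→Dijon→Rennes→Bordeaux
Lille→Nice→Dijon→Bordeaux
Lille→Nice→Dijon→Rennes→Bordeaux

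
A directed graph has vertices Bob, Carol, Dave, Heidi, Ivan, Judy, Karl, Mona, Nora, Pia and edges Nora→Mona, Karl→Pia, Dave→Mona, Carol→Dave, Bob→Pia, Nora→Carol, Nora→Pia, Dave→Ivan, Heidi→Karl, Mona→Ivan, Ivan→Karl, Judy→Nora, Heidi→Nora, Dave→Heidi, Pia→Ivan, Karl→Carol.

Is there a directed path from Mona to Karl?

Explore from Mona.
Distance 1: reach Ivan.
Distance 2: reach Karl.
Found Karl.

Yes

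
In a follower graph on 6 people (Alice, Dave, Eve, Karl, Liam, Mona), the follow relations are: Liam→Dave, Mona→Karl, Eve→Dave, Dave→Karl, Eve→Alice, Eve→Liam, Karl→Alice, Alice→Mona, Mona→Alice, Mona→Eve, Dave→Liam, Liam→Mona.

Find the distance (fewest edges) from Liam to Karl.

Distance 0: Liam.
Distance 1: Dave, Mona.
Distance 2: Alice, Eve, Karl — contains Karl.

2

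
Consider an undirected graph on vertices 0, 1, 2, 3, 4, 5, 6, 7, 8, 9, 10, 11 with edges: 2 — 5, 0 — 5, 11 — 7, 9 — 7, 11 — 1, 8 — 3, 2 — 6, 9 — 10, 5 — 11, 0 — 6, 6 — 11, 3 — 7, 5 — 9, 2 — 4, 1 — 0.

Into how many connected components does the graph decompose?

1

From 0: component {0, 1, 2, 3, 4, 5, 6, 7, 8, 9, 10, 11}.
That's 1 component.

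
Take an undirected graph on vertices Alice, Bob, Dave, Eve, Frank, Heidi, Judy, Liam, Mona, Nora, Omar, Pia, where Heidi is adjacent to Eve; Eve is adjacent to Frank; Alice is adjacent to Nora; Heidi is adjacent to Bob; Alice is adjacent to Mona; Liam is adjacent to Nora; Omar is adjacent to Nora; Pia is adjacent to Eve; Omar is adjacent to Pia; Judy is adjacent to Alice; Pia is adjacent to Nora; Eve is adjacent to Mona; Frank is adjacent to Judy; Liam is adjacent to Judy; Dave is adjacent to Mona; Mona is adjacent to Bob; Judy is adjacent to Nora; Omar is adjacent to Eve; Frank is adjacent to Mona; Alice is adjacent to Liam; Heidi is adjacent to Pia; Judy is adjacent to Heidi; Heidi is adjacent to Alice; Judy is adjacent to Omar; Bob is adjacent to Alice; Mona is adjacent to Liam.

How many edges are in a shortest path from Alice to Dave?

Distance 0: Alice.
Distance 1: Bob, Heidi, Judy, Liam, Mona, Nora.
Distance 2: Dave, Eve, Frank, Omar, Pia — contains Dave.

2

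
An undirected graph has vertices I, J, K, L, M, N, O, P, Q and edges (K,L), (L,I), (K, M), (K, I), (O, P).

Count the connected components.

5

From I: component {I, K, L, M}.
From J: component {J}.
From N: component {N}.
From O: component {O, P}.
From Q: component {Q}.
That's 5 components.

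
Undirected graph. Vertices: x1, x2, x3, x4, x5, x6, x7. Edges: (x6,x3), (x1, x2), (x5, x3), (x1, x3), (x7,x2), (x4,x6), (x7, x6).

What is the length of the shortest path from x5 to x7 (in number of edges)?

Distance 0: x5.
Distance 1: x3.
Distance 2: x1, x6.
Distance 3: x2, x4, x7 — contains x7.

3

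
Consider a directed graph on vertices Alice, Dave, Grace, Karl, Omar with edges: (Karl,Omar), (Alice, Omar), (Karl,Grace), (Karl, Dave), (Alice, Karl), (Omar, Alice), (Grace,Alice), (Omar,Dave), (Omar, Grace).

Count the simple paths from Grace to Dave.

3

Grace→Alice→Karl→Dave
Grace→Alice→Karl→Omar→Dave
Grace→Alice→Omar→Dave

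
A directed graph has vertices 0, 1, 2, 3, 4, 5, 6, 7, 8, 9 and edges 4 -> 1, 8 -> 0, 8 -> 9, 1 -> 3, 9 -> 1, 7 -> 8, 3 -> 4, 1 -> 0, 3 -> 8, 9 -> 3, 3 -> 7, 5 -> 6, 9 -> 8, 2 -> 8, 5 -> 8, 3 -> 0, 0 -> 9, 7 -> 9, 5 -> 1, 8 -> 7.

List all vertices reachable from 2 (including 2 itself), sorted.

0, 1, 2, 3, 4, 7, 8, 9

Start at 2.
Its neighbours: 8.
Then their neighbours: 0, 7, 9.
Then next layer: 1, 3.
Then next layer: 4.
Nothing further is reachable.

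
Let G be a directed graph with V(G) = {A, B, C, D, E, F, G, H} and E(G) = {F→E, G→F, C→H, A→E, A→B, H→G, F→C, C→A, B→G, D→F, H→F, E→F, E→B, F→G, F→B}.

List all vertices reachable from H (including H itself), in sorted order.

Start at H.
Its neighbours: F, G.
Then their neighbours: B, C, E.
Then next layer: A.
Nothing further is reachable.

A, B, C, E, F, G, H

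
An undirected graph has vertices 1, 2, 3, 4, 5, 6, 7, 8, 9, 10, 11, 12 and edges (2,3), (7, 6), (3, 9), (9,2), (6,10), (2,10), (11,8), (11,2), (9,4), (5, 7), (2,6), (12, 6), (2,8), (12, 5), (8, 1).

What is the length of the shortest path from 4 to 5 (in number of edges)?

5

Distance 0: 4.
Distance 1: 9.
Distance 2: 2, 3.
Distance 3: 6, 8, 10, 11.
Distance 4: 1, 7, 12.
Distance 5: 5 — contains 5.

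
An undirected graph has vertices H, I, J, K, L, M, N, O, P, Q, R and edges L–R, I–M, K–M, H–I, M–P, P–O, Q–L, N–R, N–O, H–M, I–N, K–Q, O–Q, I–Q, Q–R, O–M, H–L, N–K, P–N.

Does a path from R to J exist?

Explore from R.
Distance 1: reach L, N, Q.
Distance 2: reach H, I, K, O, P.
Distance 3: reach M.
The search is exhausted without reaching J; it lies in a different component.

No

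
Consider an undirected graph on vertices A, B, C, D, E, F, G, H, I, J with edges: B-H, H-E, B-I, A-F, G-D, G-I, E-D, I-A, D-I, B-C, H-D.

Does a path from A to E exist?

Explore from A.
Distance 1: reach F, I.
Distance 2: reach B, D, G.
Distance 3: reach C, E, H.
Found E.

Yes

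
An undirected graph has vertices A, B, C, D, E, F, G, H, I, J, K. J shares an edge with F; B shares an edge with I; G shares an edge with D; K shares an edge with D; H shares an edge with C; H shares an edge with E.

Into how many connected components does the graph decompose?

From A: component {A}.
From B: component {B, I}.
From C: component {C, E, H}.
From D: component {D, G, K}.
From F: component {F, J}.
That's 5 components.

5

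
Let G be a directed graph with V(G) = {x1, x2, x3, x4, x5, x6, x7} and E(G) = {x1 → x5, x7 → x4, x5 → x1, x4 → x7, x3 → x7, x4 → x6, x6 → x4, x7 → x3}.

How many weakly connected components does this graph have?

From x1: component {x1, x5}.
From x2: component {x2}.
From x3: component {x3, x4, x6, x7}.
That's 3 components.

3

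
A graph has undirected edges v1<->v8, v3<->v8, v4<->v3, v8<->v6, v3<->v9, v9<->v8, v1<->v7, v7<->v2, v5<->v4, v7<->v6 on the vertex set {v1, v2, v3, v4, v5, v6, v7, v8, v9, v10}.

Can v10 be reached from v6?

Explore from v6.
Distance 1: reach v7, v8.
Distance 2: reach v1, v2, v3, v9.
Distance 3: reach v4.
Distance 4: reach v5.
The search is exhausted without reaching v10; it lies in a different component.

No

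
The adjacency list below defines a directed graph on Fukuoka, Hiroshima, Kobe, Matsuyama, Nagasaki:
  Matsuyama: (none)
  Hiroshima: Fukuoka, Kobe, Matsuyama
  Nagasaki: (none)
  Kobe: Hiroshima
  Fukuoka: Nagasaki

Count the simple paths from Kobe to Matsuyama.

Kobe→Hiroshima→Matsuyama

1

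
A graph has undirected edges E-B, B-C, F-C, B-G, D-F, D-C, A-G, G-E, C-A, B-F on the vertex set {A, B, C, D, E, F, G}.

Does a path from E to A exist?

Explore from E.
Distance 1: reach B, G.
Distance 2: reach A, C, F.
Found A.

Yes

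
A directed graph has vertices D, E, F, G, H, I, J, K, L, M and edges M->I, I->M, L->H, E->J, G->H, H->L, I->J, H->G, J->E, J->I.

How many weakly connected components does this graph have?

From D: component {D}.
From E: component {E, I, J, M}.
From F: component {F}.
From G: component {G, H, L}.
From K: component {K}.
That's 5 components.

5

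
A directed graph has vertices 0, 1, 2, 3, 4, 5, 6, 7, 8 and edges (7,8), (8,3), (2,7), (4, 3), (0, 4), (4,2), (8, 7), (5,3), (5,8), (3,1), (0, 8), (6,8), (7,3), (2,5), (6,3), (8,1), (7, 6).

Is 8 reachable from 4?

Explore from 4.
Distance 1: reach 2, 3.
Distance 2: reach 1, 5, 7.
Distance 3: reach 6, 8.
Found 8.

Yes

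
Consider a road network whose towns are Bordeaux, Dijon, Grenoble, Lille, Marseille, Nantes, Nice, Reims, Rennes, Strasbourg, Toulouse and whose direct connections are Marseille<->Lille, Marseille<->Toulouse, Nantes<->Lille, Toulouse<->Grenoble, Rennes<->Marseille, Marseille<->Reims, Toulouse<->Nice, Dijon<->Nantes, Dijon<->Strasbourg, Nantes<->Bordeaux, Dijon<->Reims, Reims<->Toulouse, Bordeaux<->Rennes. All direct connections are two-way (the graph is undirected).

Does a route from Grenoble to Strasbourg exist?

Yes

Explore from Grenoble.
Distance 1: reach Toulouse.
Distance 2: reach Marseille, Nice, Reims.
Distance 3: reach Dijon, Lille, Rennes.
Distance 4: reach Bordeaux, Nantes, Strasbourg.
Found Strasbourg.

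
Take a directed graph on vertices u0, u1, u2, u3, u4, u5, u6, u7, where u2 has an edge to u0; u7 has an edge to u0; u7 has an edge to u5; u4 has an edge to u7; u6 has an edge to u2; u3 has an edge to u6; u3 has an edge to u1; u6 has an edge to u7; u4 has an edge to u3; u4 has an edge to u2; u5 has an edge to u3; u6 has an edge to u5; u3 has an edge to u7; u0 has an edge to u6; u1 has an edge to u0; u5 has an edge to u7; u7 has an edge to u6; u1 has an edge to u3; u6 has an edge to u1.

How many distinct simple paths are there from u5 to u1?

6

u5→u3→u1
u5→u3→u6→u1
u5→u3→u7→u0→u6→u1
u5→u3→u7→u6→u1
u5→u7→u0→u6→u1
u5→u7→u6→u1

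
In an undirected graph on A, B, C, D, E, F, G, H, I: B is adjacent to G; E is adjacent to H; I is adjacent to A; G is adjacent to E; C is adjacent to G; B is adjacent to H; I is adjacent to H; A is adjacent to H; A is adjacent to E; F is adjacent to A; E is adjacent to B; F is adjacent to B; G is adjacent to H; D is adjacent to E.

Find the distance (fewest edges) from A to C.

3

Distance 0: A.
Distance 1: E, F, H, I.
Distance 2: B, D, G.
Distance 3: C — contains C.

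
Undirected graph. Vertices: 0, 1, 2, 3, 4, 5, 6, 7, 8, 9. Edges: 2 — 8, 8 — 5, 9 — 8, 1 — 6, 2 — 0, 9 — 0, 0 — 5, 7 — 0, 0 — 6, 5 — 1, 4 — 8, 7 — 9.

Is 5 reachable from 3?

3 has no edges, so nothing is reachable from it.

No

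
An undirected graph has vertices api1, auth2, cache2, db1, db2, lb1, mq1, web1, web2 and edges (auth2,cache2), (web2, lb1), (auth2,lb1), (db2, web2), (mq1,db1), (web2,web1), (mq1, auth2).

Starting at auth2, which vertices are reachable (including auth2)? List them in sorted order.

Start at auth2.
Its neighbours: cache2, lb1, mq1.
Then their neighbours: db1, web2.
Then next layer: db2, web1.
Nothing further is reachable.

auth2, cache2, db1, db2, lb1, mq1, web1, web2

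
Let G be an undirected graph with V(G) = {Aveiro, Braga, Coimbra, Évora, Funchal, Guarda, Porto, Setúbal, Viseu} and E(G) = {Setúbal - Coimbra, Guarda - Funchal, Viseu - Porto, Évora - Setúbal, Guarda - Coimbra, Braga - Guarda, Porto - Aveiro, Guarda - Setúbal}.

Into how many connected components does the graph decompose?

2

From Aveiro: component {Aveiro, Porto, Viseu}.
From Braga: component {Braga, Coimbra, Évora, Funchal, Guarda, Setúbal}.
That's 2 components.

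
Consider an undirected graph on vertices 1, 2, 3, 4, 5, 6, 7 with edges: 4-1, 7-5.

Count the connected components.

5

From 1: component {1, 4}.
From 2: component {2}.
From 3: component {3}.
From 5: component {5, 7}.
From 6: component {6}.
That's 5 components.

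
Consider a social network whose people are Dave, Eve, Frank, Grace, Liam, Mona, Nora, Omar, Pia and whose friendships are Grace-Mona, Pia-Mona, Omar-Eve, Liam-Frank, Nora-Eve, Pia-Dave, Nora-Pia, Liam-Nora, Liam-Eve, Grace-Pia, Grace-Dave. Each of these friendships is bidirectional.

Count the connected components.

1

From Dave: component {Dave, Eve, Frank, Grace, Liam, Mona, Nora, Omar, Pia}.
That's 1 component.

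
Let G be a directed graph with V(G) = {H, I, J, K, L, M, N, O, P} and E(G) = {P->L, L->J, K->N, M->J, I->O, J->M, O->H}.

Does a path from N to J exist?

No

N has no outgoing edges, so nothing is reachable from it.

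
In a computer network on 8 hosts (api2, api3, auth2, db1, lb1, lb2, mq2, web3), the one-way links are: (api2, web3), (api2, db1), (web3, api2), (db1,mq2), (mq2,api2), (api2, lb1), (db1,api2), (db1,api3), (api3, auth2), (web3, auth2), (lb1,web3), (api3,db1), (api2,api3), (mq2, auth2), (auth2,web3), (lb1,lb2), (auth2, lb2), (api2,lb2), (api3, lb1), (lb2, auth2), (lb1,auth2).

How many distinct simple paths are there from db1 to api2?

7

db1→api2
db1→api3→auth2→web3→api2
db1→api3→lb1→auth2→web3→api2
db1→api3→lb1→lb2→auth2→web3→api2
db1→api3→lb1→web3→api2
db1→mq2→api2
db1→mq2→auth2→web3→api2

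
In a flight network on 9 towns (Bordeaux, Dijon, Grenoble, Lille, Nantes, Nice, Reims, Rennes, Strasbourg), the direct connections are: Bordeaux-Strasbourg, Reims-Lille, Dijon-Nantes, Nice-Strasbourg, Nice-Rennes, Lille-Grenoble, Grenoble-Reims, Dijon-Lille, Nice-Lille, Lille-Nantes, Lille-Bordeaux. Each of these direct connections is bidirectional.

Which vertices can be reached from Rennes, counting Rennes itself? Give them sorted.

Start at Rennes.
Its neighbours: Nice.
Then their neighbours: Lille, Strasbourg.
Then next layer: Bordeaux, Dijon, Grenoble, Nantes, Reims.
Every vertex is now reached.

Bordeaux, Dijon, Grenoble, Lille, Nantes, Nice, Reims, Rennes, Strasbourg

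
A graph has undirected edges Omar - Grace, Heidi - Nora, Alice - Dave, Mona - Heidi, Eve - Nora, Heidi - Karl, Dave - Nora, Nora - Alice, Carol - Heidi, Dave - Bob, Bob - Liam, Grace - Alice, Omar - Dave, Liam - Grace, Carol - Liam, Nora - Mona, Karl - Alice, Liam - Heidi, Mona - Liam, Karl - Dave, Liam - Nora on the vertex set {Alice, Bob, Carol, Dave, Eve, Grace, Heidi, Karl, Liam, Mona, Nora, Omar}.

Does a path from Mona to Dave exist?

Explore from Mona.
Distance 1: reach Heidi, Liam, Nora.
Distance 2: reach Alice, Bob, Carol, Dave, Eve, Grace, Karl.
Found Dave.

Yes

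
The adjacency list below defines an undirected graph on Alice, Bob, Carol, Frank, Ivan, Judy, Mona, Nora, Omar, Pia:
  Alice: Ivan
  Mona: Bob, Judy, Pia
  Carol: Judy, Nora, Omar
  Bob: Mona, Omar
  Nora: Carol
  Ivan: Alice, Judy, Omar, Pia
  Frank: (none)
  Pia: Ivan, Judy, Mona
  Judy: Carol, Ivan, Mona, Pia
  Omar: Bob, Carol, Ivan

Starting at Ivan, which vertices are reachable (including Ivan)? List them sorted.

Start at Ivan.
Its neighbours: Alice, Judy, Omar, Pia.
Then their neighbours: Bob, Carol, Mona.
Then next layer: Nora.
Nothing further is reachable.

Alice, Bob, Carol, Ivan, Judy, Mona, Nora, Omar, Pia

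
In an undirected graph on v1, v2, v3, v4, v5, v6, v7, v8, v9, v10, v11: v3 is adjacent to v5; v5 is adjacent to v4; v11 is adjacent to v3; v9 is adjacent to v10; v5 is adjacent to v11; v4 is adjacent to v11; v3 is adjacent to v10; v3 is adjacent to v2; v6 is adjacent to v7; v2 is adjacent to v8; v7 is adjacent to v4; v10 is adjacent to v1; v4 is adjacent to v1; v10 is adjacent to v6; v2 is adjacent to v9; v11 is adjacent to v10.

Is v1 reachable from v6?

Yes

Explore from v6.
Distance 1: reach v7, v10.
Distance 2: reach v1, v3, v4, v9, v11.
Found v1.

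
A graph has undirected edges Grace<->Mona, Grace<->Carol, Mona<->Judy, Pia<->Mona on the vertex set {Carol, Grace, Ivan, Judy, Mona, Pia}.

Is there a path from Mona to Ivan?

Explore from Mona.
Distance 1: reach Grace, Judy, Pia.
Distance 2: reach Carol.
The search is exhausted without reaching Ivan; it lies in a different component.

No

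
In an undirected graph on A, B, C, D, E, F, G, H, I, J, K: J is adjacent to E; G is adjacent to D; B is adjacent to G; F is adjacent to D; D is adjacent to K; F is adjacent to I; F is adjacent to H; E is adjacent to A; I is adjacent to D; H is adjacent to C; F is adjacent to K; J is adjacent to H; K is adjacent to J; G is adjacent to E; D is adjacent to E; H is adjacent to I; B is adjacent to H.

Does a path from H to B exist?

Yes

Explore from H.
Distance 1: reach B, C, F, I, J.
Found B.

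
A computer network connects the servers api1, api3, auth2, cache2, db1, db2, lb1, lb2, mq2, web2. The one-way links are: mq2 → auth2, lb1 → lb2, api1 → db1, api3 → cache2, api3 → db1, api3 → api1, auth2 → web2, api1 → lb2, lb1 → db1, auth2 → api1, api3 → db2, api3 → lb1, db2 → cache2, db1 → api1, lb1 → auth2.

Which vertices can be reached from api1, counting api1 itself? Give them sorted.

Start at api1.
Its neighbours: db1, lb2.
Nothing further is reachable.

api1, db1, lb2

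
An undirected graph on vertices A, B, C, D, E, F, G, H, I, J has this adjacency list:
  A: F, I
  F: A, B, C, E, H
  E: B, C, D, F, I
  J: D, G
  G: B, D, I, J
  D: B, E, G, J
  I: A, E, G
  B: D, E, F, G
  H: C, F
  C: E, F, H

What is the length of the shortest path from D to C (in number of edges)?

Distance 0: D.
Distance 1: B, E, G, J.
Distance 2: C, F, I — contains C.

2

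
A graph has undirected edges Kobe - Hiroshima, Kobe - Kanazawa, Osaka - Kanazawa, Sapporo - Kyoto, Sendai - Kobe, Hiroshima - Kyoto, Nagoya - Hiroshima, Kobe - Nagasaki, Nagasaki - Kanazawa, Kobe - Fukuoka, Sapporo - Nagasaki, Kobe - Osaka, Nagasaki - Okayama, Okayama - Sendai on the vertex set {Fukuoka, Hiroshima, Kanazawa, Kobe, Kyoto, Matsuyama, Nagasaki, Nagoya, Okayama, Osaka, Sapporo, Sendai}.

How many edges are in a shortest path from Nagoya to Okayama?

4

Distance 0: Nagoya.
Distance 1: Hiroshima.
Distance 2: Kobe, Kyoto.
Distance 3: Fukuoka, Kanazawa, Nagasaki, Osaka, Sapporo, Sendai.
Distance 4: Okayama — contains Okayama.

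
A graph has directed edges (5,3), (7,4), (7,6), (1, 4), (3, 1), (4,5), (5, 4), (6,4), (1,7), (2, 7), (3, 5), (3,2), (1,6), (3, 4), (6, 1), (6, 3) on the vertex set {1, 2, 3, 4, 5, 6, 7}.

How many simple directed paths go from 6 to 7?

6→1→4→5→3→2→7
6→1→7
6→3→1→7
6→3→2→7
6→4→5→3→1→7
6→4→5→3→2→7

6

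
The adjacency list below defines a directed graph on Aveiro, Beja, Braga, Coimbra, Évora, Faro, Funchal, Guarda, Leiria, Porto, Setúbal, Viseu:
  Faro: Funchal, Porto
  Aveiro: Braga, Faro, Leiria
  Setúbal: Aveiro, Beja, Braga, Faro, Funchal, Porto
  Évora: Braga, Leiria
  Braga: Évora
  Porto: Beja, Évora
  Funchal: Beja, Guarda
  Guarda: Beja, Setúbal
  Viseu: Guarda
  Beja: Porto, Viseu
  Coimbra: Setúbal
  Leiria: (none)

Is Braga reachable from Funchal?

Explore from Funchal.
Distance 1: reach Beja, Guarda.
Distance 2: reach Porto, Setúbal, Viseu.
Distance 3: reach Aveiro, Braga, Évora, Faro.
Found Braga.

Yes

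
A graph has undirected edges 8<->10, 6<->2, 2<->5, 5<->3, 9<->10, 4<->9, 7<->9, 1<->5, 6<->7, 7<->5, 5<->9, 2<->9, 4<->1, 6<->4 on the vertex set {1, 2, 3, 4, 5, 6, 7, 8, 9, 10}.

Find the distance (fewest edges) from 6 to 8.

Distance 0: 6.
Distance 1: 2, 4, 7.
Distance 2: 1, 5, 9.
Distance 3: 3, 10.
Distance 4: 8 — contains 8.

4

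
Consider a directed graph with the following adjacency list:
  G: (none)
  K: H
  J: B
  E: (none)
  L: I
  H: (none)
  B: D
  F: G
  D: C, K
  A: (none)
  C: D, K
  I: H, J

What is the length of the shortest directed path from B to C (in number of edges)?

2

Distance 0: B.
Distance 1: D.
Distance 2: C, K — contains C.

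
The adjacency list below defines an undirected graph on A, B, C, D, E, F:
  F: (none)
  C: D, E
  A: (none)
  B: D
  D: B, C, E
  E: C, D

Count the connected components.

3

From A: component {A}.
From B: component {B, C, D, E}.
From F: component {F}.
That's 3 components.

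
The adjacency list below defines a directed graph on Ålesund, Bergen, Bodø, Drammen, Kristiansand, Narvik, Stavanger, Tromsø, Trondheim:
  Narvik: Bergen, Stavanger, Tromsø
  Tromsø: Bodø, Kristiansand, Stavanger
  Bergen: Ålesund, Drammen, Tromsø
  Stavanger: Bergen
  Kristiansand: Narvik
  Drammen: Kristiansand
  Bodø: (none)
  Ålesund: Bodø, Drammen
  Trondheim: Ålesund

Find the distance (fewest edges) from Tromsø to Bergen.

Distance 0: Tromsø.
Distance 1: Bodø, Kristiansand, Stavanger.
Distance 2: Bergen, Narvik — contains Bergen.

2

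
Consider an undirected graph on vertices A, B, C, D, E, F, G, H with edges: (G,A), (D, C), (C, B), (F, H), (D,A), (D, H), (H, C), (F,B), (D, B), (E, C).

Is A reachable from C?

Explore from C.
Distance 1: reach B, D, E, H.
Distance 2: reach A, F.
Found A.

Yes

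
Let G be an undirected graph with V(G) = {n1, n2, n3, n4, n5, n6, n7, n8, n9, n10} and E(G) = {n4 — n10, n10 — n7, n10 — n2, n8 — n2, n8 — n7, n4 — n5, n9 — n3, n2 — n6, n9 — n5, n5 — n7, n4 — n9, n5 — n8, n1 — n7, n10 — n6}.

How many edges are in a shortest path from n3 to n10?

3

Distance 0: n3.
Distance 1: n9.
Distance 2: n4, n5.
Distance 3: n7, n8, n10 — contains n10.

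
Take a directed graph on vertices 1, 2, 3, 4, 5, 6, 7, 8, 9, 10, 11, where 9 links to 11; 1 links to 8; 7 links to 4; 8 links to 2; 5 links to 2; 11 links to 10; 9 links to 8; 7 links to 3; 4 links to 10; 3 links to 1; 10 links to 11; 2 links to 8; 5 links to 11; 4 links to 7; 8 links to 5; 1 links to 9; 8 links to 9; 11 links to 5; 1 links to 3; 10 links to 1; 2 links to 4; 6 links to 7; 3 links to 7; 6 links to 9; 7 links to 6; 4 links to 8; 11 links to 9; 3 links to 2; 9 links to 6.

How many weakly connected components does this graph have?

1

From 1: component {1, 2, 3, 4, 5, 6, 7, 8, 9, 10, 11}.
That's 1 component.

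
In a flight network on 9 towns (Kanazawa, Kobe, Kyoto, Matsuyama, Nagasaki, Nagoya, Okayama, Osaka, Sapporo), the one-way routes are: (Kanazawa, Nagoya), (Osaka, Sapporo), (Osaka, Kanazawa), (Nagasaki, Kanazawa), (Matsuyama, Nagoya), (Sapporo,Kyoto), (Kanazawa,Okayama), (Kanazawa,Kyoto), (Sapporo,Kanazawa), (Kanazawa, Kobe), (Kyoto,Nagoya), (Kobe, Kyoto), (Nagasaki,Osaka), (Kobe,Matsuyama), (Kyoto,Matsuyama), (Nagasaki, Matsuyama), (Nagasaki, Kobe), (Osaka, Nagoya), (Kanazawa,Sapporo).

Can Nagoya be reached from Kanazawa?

Explore from Kanazawa.
Distance 1: reach Kobe, Kyoto, Nagoya, Okayama, Sapporo.
Found Nagoya.

Yes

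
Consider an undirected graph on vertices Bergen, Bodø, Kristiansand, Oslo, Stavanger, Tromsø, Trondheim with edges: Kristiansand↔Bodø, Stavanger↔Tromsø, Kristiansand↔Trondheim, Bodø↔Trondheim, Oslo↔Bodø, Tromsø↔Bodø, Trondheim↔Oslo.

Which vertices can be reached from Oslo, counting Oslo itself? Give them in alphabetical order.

Start at Oslo.
Its neighbours: Bodø, Trondheim.
Then their neighbours: Kristiansand, Tromsø.
Then next layer: Stavanger.
Nothing further is reachable.

Bodø, Kristiansand, Oslo, Stavanger, Tromsø, Trondheim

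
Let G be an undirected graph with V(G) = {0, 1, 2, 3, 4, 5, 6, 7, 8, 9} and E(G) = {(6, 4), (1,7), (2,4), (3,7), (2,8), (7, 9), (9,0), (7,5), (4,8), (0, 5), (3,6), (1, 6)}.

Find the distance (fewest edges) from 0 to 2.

Distance 0: 0.
Distance 1: 5, 9.
Distance 2: 7.
Distance 3: 1, 3.
Distance 4: 6.
Distance 5: 4.
Distance 6: 2, 8 — contains 2.

6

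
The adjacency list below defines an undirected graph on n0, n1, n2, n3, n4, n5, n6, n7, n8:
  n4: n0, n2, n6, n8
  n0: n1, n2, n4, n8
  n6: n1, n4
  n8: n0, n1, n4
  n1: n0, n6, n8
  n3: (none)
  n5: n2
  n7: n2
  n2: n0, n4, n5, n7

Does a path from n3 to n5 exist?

n3 has no edges, so nothing is reachable from it.

No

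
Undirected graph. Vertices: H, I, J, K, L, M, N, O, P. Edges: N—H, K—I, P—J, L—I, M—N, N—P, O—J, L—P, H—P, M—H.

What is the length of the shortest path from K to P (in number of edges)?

Distance 0: K.
Distance 1: I.
Distance 2: L.
Distance 3: P — contains P.

3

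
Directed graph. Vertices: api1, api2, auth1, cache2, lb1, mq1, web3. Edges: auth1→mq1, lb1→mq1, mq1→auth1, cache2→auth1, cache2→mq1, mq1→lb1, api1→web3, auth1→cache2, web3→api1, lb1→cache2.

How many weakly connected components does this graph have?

From api1: component {api1, web3}.
From api2: component {api2}.
From auth1: component {auth1, cache2, lb1, mq1}.
That's 3 components.

3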